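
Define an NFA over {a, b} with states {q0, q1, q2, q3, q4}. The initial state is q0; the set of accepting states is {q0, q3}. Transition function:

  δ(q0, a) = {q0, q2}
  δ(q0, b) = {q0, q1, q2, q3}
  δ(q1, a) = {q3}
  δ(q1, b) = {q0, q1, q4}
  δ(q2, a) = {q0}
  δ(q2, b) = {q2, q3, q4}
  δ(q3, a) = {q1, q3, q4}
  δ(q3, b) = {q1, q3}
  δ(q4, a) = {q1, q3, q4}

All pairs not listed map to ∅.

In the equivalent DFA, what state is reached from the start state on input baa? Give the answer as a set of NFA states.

Start: {q0}.
δ(q0,b) = {q0, q1, q2, q3}.
Union: {q0, q1, q2, q3}.
After b: {q0, q1, q2, q3}.
δ(q0,a) = {q0, q2}; δ(q1,a) = {q3}; δ(q2,a) = {q0}; δ(q3,a) = {q1, q3, q4}.
Union: {q0, q1, q2, q3, q4}.
After a: {q0, q1, q2, q3, q4}.
δ(q0,a) = {q0, q2}; δ(q1,a) = {q3}; δ(q2,a) = {q0}; δ(q3,a) = {q1, q3, q4}; δ(q4,a) = {q1, q3, q4}.
Union: {q0, q1, q2, q3, q4}.
After a: {q0, q1, q2, q3, q4}.

{q0, q1, q2, q3, q4}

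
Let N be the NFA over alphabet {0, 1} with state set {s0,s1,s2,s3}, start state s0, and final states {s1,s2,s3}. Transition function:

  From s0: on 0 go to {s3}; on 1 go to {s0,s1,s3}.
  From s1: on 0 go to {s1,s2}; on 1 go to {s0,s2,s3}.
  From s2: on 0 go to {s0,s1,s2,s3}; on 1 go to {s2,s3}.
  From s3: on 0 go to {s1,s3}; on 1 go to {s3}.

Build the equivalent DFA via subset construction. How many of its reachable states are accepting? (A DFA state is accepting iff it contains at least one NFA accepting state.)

6

Start state of the DFA: {s0}.
{s0} --0--> {s3}  [new]
{s0} --1--> {s0,s1,s3}  [new]
{s3} --0--> {s1,s3}  [new]
{s3} --1--> {s3}  [seen]
{s0,s1,s3} --0--> {s1,s2,s3}  [new]
{s0,s1,s3} --1--> {s0,s1,s2,s3}  [new]
{s1,s3} --0--> {s1,s2,s3}  [seen]
{s1,s3} --1--> {s0,s2,s3}  [new]
{s1,s2,s3} --0--> {s0,s1,s2,s3}  [seen]
{s1,s2,s3} --1--> {s0,s2,s3}  [seen]
{s0,s1,s2,s3} --0--> {s0,s1,s2,s3}  [seen]
{s0,s1,s2,s3} --1--> {s0,s1,s2,s3}  [seen]
{s0,s2,s3} --0--> {s0,s1,s2,s3}  [seen]
{s0,s2,s3} --1--> {s0,s1,s2,s3}  [seen]
Reachable DFA states: {s0}, {s3}, {s0,s1,s3}, {s1,s3}, {s1,s2,s3}, {s0,s1,s2,s3}, {s0,s2,s3}.
Accepting DFA states (contain an NFA accepting state): {s3}, {s0,s1,s3}, {s1,s3}, {s1,s2,s3}, {s0,s1,s2,s3}, {s0,s2,s3}.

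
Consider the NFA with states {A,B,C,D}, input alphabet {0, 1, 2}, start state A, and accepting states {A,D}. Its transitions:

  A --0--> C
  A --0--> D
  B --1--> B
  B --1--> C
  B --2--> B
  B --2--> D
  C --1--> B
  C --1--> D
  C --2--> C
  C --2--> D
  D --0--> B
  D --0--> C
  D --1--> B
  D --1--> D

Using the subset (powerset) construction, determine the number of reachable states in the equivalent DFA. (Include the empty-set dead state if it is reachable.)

Start state of the DFA: {A}.
{A} --0--> {C,D}  [new]
{A} --1--> ∅  [new]
{A} --2--> ∅  [seen]
{C,D} --0--> {B,C}  [new]
{C,D} --1--> {B,D}  [new]
{C,D} --2--> {C,D}  [seen]
∅ --0--> ∅  [seen]
∅ --1--> ∅  [seen]
∅ --2--> ∅  [seen]
{B,C} --0--> ∅  [seen]
{B,C} --1--> {B,C,D}  [new]
{B,C} --2--> {B,C,D}  [seen]
{B,D} --0--> {B,C}  [seen]
{B,D} --1--> {B,C,D}  [seen]
{B,D} --2--> {B,D}  [seen]
{B,C,D} --0--> {B,C}  [seen]
{B,C,D} --1--> {B,C,D}  [seen]
{B,C,D} --2--> {B,C,D}  [seen]
Reachable DFA states: {A}, {C,D}, ∅, {B,C}, {B,D}, {B,C,D}.

6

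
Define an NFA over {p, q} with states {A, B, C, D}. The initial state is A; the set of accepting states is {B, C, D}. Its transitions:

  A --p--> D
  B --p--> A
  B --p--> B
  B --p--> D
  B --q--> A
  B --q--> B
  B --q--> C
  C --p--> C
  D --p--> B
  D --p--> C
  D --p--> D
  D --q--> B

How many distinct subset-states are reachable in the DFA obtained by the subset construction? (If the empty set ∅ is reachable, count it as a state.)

Start state of the DFA: {A}.
{A} --p--> {D}  [new]
{A} --q--> ∅  [new]
{D} --p--> {B, C, D}  [new]
{D} --q--> {B}  [new]
∅ --p--> ∅  [seen]
∅ --q--> ∅  [seen]
{B, C, D} --p--> {A, B, C, D}  [new]
{B, C, D} --q--> {A, B, C}  [new]
{B} --p--> {A, B, D}  [new]
{B} --q--> {A, B, C}  [seen]
{A, B, C, D} --p--> {A, B, C, D}  [seen]
{A, B, C, D} --q--> {A, B, C}  [seen]
{A, B, C} --p--> {A, B, C, D}  [seen]
{A, B, C} --q--> {A, B, C}  [seen]
{A, B, D} --p--> {A, B, C, D}  [seen]
{A, B, D} --q--> {A, B, C}  [seen]
Reachable DFA states: {A}, {D}, ∅, {B, C, D}, {B}, {A, B, C, D}, {A, B, C}, {A, B, D}.

8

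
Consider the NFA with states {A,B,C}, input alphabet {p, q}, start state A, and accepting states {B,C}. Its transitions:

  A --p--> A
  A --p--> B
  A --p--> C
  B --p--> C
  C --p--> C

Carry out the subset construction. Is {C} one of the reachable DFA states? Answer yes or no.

Start state of the DFA: {A}.
{A} --p--> {A,B,C}  [new]
{A} --q--> ∅  [new]
{A,B,C} --p--> {A,B,C}  [seen]
{A,B,C} --q--> ∅  [seen]
∅ --p--> ∅  [seen]
∅ --q--> ∅  [seen]
Reachable DFA states: {A}, {A,B,C}, ∅.
{C} is not among them.

no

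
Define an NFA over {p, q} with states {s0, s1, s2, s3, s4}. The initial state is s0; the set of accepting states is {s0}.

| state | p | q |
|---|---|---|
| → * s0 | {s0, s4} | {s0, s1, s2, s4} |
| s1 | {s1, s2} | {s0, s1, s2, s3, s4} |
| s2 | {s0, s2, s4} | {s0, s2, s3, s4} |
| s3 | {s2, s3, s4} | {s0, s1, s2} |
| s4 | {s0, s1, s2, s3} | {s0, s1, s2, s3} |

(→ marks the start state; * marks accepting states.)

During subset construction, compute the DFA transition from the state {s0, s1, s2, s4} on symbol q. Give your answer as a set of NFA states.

{s0, s1, s2, s3, s4}

δ(s0,q) = {s0, s1, s2, s4}; δ(s1,q) = {s0, s1, s2, s3, s4}; δ(s2,q) = {s0, s2, s3, s4}; δ(s4,q) = {s0, s1, s2, s3}.
Union: {s0, s1, s2, s3, s4}.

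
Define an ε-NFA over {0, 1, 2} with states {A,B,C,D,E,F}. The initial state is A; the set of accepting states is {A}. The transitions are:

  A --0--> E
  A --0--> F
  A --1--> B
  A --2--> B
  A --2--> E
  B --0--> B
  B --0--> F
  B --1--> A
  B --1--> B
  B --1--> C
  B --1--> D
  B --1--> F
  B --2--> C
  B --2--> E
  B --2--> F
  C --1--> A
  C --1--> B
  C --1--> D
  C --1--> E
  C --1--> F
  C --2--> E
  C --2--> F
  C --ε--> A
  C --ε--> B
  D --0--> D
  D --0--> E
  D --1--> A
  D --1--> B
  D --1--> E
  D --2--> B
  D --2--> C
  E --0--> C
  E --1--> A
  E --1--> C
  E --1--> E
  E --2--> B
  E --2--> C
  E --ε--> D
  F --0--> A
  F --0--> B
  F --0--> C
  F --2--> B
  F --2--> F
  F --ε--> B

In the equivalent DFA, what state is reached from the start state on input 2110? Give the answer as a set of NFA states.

{A,B,C,D,E,F}

Start: {A}.
δ(A,2) = {B,E}.
Union: {B,E}.
ε-closure gives {B,D,E}.
After 2: {B,D,E}.
δ(B,1) = {A,B,C,D,F}; δ(D,1) = {A,B,E}; δ(E,1) = {A,C,E}.
Union: {A,B,C,D,E,F}.
After 1: {A,B,C,D,E,F}.
δ(A,1) = {B}; δ(B,1) = {A,B,C,D,F}; δ(C,1) = {A,B,D,E,F}; δ(D,1) = {A,B,E}; δ(E,1) = {A,C,E}; δ(F,1) = ∅.
Union: {A,B,C,D,E,F}.
After 1: {A,B,C,D,E,F}.
δ(A,0) = {E,F}; δ(B,0) = {B,F}; δ(C,0) = ∅; δ(D,0) = {D,E}; δ(E,0) = {C}; δ(F,0) = {A,B,C}.
Union: {A,B,C,D,E,F}.
After 0: {A,B,C,D,E,F}.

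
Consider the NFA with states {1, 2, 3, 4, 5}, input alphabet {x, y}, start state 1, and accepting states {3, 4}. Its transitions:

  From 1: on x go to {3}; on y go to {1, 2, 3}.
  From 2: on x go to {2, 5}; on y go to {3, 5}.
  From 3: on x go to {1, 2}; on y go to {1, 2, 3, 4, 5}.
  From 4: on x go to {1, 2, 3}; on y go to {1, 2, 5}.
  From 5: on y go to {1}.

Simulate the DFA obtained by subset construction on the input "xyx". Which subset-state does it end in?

Start: {1}.
δ(1,x) = {3}.
Union: {3}.
After x: {3}.
δ(3,y) = {1, 2, 3, 4, 5}.
Union: {1, 2, 3, 4, 5}.
After y: {1, 2, 3, 4, 5}.
δ(1,x) = {3}; δ(2,x) = {2, 5}; δ(3,x) = {1, 2}; δ(4,x) = {1, 2, 3}; δ(5,x) = ∅.
Union: {1, 2, 3, 5}.
After x: {1, 2, 3, 5}.

{1, 2, 3, 5}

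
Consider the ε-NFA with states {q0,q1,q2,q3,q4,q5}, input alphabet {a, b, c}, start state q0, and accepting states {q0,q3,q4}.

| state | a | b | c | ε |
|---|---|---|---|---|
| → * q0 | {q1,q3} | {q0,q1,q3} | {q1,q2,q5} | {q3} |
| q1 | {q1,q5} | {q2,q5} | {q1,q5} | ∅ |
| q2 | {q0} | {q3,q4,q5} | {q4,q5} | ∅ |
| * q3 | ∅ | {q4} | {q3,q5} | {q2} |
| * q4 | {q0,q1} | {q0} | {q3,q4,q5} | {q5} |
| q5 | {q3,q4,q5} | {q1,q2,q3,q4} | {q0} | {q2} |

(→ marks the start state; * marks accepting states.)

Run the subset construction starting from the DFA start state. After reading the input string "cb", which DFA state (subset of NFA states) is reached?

{q0,q1,q2,q3,q4,q5}

Start: {q0,q2,q3}.
δ(q0,c) = {q1,q2,q5}; δ(q2,c) = {q4,q5}; δ(q3,c) = {q3,q5}.
Union: {q1,q2,q3,q4,q5}.
After c: {q1,q2,q3,q4,q5}.
δ(q1,b) = {q2,q5}; δ(q2,b) = {q3,q4,q5}; δ(q3,b) = {q4}; δ(q4,b) = {q0}; δ(q5,b) = {q1,q2,q3,q4}.
Union: {q0,q1,q2,q3,q4,q5}.
After b: {q0,q1,q2,q3,q4,q5}.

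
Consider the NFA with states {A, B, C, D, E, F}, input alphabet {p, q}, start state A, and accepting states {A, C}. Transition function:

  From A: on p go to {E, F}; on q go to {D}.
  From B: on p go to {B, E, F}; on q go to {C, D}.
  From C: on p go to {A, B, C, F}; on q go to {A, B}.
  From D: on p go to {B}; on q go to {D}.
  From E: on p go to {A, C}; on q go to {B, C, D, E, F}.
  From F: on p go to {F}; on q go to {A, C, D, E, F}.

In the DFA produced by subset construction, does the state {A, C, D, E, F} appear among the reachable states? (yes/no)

Start state of the DFA: {A}.
{A} --p--> {E, F}  [new]
{A} --q--> {D}  [new]
{E, F} --p--> {A, C, F}  [new]
{E, F} --q--> {A, B, C, D, E, F}  [new]
{D} --p--> {B}  [new]
{D} --q--> {D}  [seen]
{A, C, F} --p--> {A, B, C, E, F}  [new]
{A, C, F} --q--> {A, B, C, D, E, F}  [seen]
{A, B, C, D, E, F} --p--> {A, B, C, E, F}  [seen]
{A, B, C, D, E, F} --q--> {A, B, C, D, E, F}  [seen]
{B} --p--> {B, E, F}  [new]
{B} --q--> {C, D}  [new]
{A, B, C, E, F} --p--> {A, B, C, E, F}  [seen]
{A, B, C, E, F} --q--> {A, B, C, D, E, F}  [seen]
{B, E, F} --p--> {A, B, C, E, F}  [seen]
{B, E, F} --q--> {A, B, C, D, E, F}  [seen]
{C, D} --p--> {A, B, C, F}  [new]
{C, D} --q--> {A, B, D}  [new]
{A, B, C, F} --p--> {A, B, C, E, F}  [seen]
{A, B, C, F} --q--> {A, B, C, D, E, F}  [seen]
{A, B, D} --p--> {B, E, F}  [seen]
{A, B, D} --q--> {C, D}  [seen]
Reachable DFA states: {A}, {E, F}, {D}, {A, C, F}, {A, B, C, D, E, F}, {B}, {A, B, C, E, F}, {B, E, F}, {C, D}, {A, B, C, F}, {A, B, D}.
{A, C, D, E, F} is not among them.

no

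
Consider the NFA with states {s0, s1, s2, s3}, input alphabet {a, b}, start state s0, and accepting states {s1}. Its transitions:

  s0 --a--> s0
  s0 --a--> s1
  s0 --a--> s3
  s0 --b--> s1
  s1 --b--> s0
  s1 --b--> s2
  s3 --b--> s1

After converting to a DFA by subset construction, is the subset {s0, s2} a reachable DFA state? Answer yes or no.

Start state of the DFA: {s0}.
{s0} --a--> {s0, s1, s3}  [new]
{s0} --b--> {s1}  [new]
{s0, s1, s3} --a--> {s0, s1, s3}  [seen]
{s0, s1, s3} --b--> {s0, s1, s2}  [new]
{s1} --a--> ∅  [new]
{s1} --b--> {s0, s2}  [new]
{s0, s1, s2} --a--> {s0, s1, s3}  [seen]
{s0, s1, s2} --b--> {s0, s1, s2}  [seen]
∅ --a--> ∅  [seen]
∅ --b--> ∅  [seen]
{s0, s2} --a--> {s0, s1, s3}  [seen]
{s0, s2} --b--> {s1}  [seen]
Reachable DFA states: {s0}, {s0, s1, s3}, {s1}, {s0, s1, s2}, ∅, {s0, s2}.
{s0, s2} is among them.

yes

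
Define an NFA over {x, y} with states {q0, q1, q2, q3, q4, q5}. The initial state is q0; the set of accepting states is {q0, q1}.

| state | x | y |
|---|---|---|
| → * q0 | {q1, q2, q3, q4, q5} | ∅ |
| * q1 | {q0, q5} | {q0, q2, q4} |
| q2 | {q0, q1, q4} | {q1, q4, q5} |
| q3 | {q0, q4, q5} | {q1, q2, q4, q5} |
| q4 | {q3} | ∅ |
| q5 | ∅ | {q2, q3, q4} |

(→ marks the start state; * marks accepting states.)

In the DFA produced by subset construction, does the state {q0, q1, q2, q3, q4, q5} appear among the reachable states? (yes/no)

yes

Start state of the DFA: {q0}.
{q0} --x--> {q1, q2, q3, q4, q5}  [new]
{q0} --y--> ∅  [new]
{q1, q2, q3, q4, q5} --x--> {q0, q1, q3, q4, q5}  [new]
{q1, q2, q3, q4, q5} --y--> {q0, q1, q2, q3, q4, q5}  [new]
∅ --x--> ∅  [seen]
∅ --y--> ∅  [seen]
{q0, q1, q3, q4, q5} --x--> {q0, q1, q2, q3, q4, q5}  [seen]
{q0, q1, q3, q4, q5} --y--> {q0, q1, q2, q3, q4, q5}  [seen]
{q0, q1, q2, q3, q4, q5} --x--> {q0, q1, q2, q3, q4, q5}  [seen]
{q0, q1, q2, q3, q4, q5} --y--> {q0, q1, q2, q3, q4, q5}  [seen]
Reachable DFA states: {q0}, {q1, q2, q3, q4, q5}, ∅, {q0, q1, q3, q4, q5}, {q0, q1, q2, q3, q4, q5}.
{q0, q1, q2, q3, q4, q5} is among them.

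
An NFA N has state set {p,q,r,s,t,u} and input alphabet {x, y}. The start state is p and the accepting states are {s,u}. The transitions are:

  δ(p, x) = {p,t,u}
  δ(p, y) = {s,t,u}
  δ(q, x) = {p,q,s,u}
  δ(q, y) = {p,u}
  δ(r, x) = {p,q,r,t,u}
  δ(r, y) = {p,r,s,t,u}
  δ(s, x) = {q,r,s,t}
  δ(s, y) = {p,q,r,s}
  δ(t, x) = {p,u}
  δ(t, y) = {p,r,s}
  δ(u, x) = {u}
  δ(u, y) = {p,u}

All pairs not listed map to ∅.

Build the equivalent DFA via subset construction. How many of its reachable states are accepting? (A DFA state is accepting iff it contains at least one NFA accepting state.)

Start state of the DFA: {p}.
{p} --x--> {p,t,u}  [new]
{p} --y--> {s,t,u}  [new]
{p,t,u} --x--> {p,t,u}  [seen]
{p,t,u} --y--> {p,r,s,t,u}  [new]
{s,t,u} --x--> {p,q,r,s,t,u}  [new]
{s,t,u} --y--> {p,q,r,s,u}  [new]
{p,r,s,t,u} --x--> {p,q,r,s,t,u}  [seen]
{p,r,s,t,u} --y--> {p,q,r,s,t,u}  [seen]
{p,q,r,s,t,u} --x--> {p,q,r,s,t,u}  [seen]
{p,q,r,s,t,u} --y--> {p,q,r,s,t,u}  [seen]
{p,q,r,s,u} --x--> {p,q,r,s,t,u}  [seen]
{p,q,r,s,u} --y--> {p,q,r,s,t,u}  [seen]
Reachable DFA states: {p}, {p,t,u}, {s,t,u}, {p,r,s,t,u}, {p,q,r,s,t,u}, {p,q,r,s,u}.
Accepting DFA states (contain an NFA accepting state): {p,t,u}, {s,t,u}, {p,r,s,t,u}, {p,q,r,s,t,u}, {p,q,r,s,u}.

5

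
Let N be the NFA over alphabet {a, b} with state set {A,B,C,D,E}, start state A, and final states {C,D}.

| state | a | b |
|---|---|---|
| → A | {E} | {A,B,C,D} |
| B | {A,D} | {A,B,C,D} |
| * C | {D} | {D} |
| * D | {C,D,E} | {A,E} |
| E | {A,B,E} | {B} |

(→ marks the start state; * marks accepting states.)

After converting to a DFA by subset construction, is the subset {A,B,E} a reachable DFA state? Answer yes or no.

Start state of the DFA: {A}.
{A} --a--> {E}  [new]
{A} --b--> {A,B,C,D}  [new]
{E} --a--> {A,B,E}  [new]
{E} --b--> {B}  [new]
{A,B,C,D} --a--> {A,C,D,E}  [new]
{A,B,C,D} --b--> {A,B,C,D,E}  [new]
{A,B,E} --a--> {A,B,D,E}  [new]
{A,B,E} --b--> {A,B,C,D}  [seen]
{B} --a--> {A,D}  [new]
{B} --b--> {A,B,C,D}  [seen]
{A,C,D,E} --a--> {A,B,C,D,E}  [seen]
{A,C,D,E} --b--> {A,B,C,D,E}  [seen]
{A,B,C,D,E} --a--> {A,B,C,D,E}  [seen]
{A,B,C,D,E} --b--> {A,B,C,D,E}  [seen]
{A,B,D,E} --a--> {A,B,C,D,E}  [seen]
{A,B,D,E} --b--> {A,B,C,D,E}  [seen]
{A,D} --a--> {C,D,E}  [new]
{A,D} --b--> {A,B,C,D,E}  [seen]
{C,D,E} --a--> {A,B,C,D,E}  [seen]
{C,D,E} --b--> {A,B,D,E}  [seen]
Reachable DFA states: {A}, {E}, {A,B,C,D}, {A,B,E}, {B}, {A,C,D,E}, {A,B,C,D,E}, {A,B,D,E}, {A,D}, {C,D,E}.
{A,B,E} is among them.

yes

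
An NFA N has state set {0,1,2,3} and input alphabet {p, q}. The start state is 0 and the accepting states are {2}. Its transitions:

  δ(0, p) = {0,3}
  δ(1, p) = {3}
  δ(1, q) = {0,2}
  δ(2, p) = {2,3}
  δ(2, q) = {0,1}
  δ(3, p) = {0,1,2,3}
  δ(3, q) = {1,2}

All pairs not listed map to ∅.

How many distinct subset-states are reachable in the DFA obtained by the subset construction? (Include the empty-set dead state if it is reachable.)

Start state of the DFA: {0}.
{0} --p--> {0,3}  [new]
{0} --q--> ∅  [new]
{0,3} --p--> {0,1,2,3}  [new]
{0,3} --q--> {1,2}  [new]
∅ --p--> ∅  [seen]
∅ --q--> ∅  [seen]
{0,1,2,3} --p--> {0,1,2,3}  [seen]
{0,1,2,3} --q--> {0,1,2}  [new]
{1,2} --p--> {2,3}  [new]
{1,2} --q--> {0,1,2}  [seen]
{0,1,2} --p--> {0,2,3}  [new]
{0,1,2} --q--> {0,1,2}  [seen]
{2,3} --p--> {0,1,2,3}  [seen]
{2,3} --q--> {0,1,2}  [seen]
{0,2,3} --p--> {0,1,2,3}  [seen]
{0,2,3} --q--> {0,1,2}  [seen]
Reachable DFA states: {0}, {0,3}, ∅, {0,1,2,3}, {1,2}, {0,1,2}, {2,3}, {0,2,3}.

8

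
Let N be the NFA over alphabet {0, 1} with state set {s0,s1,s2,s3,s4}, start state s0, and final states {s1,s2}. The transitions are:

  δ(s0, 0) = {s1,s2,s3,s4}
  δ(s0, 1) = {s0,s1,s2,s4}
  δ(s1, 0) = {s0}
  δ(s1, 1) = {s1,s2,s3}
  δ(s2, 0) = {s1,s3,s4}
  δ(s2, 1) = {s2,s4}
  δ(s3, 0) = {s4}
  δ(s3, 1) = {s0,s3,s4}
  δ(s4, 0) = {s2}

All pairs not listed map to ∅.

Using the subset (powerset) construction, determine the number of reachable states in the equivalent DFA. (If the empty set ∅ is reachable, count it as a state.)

4

Start state of the DFA: {s0}.
{s0} --0--> {s1,s2,s3,s4}  [new]
{s0} --1--> {s0,s1,s2,s4}  [new]
{s1,s2,s3,s4} --0--> {s0,s1,s2,s3,s4}  [new]
{s1,s2,s3,s4} --1--> {s0,s1,s2,s3,s4}  [seen]
{s0,s1,s2,s4} --0--> {s0,s1,s2,s3,s4}  [seen]
{s0,s1,s2,s4} --1--> {s0,s1,s2,s3,s4}  [seen]
{s0,s1,s2,s3,s4} --0--> {s0,s1,s2,s3,s4}  [seen]
{s0,s1,s2,s3,s4} --1--> {s0,s1,s2,s3,s4}  [seen]
Reachable DFA states: {s0}, {s1,s2,s3,s4}, {s0,s1,s2,s4}, {s0,s1,s2,s3,s4}.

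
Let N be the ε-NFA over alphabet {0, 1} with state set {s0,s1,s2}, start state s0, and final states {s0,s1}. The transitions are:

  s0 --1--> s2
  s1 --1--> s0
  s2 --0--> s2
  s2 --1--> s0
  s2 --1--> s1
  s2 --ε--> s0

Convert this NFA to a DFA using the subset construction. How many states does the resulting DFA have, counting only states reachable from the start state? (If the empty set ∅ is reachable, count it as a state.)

4

Start state of the DFA: {s0} (ε-closure of the NFA start).
{s0} --0--> ∅  [new]
{s0} --1--> {s0,s2}  [new]
∅ --0--> ∅  [seen]
∅ --1--> ∅  [seen]
{s0,s2} --0--> {s0,s2}  [seen]
{s0,s2} --1--> {s0,s1,s2}  [new]
{s0,s1,s2} --0--> {s0,s2}  [seen]
{s0,s1,s2} --1--> {s0,s1,s2}  [seen]
Reachable DFA states: {s0}, ∅, {s0,s2}, {s0,s1,s2}.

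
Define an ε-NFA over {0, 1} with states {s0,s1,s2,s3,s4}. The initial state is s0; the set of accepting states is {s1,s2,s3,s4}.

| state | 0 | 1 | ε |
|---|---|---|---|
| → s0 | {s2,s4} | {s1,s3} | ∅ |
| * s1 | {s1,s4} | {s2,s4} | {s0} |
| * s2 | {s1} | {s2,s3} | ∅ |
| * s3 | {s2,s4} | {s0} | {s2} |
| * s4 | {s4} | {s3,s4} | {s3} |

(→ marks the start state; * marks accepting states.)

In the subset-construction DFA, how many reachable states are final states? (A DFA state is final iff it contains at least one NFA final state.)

4

Start state of the DFA: {s0} (ε-closure of the NFA start).
{s0} --0--> {s2,s3,s4}  [new]
{s0} --1--> {s0,s1,s2,s3}  [new]
{s2,s3,s4} --0--> {s0,s1,s2,s3,s4}  [new]
{s2,s3,s4} --1--> {s0,s2,s3,s4}  [new]
{s0,s1,s2,s3} --0--> {s0,s1,s2,s3,s4}  [seen]
{s0,s1,s2,s3} --1--> {s0,s1,s2,s3,s4}  [seen]
{s0,s1,s2,s3,s4} --0--> {s0,s1,s2,s3,s4}  [seen]
{s0,s1,s2,s3,s4} --1--> {s0,s1,s2,s3,s4}  [seen]
{s0,s2,s3,s4} --0--> {s0,s1,s2,s3,s4}  [seen]
{s0,s2,s3,s4} --1--> {s0,s1,s2,s3,s4}  [seen]
Reachable DFA states: {s0}, {s2,s3,s4}, {s0,s1,s2,s3}, {s0,s1,s2,s3,s4}, {s0,s2,s3,s4}.
Accepting DFA states (contain an NFA accepting state): {s2,s3,s4}, {s0,s1,s2,s3}, {s0,s1,s2,s3,s4}, {s0,s2,s3,s4}.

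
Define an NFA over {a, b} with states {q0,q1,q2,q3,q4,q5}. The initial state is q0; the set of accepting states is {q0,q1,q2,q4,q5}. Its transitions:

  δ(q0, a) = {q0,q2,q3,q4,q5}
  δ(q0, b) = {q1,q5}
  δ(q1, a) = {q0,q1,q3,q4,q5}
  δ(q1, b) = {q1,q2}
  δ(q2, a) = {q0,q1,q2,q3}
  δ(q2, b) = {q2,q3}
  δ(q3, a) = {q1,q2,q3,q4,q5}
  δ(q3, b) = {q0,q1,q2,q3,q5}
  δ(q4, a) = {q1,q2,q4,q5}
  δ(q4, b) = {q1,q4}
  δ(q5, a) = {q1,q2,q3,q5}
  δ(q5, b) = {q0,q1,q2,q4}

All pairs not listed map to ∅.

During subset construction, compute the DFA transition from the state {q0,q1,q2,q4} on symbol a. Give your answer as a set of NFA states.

δ(q0,a) = {q0,q2,q3,q4,q5}; δ(q1,a) = {q0,q1,q3,q4,q5}; δ(q2,a) = {q0,q1,q2,q3}; δ(q4,a) = {q1,q2,q4,q5}.
Union: {q0,q1,q2,q3,q4,q5}.

{q0,q1,q2,q3,q4,q5}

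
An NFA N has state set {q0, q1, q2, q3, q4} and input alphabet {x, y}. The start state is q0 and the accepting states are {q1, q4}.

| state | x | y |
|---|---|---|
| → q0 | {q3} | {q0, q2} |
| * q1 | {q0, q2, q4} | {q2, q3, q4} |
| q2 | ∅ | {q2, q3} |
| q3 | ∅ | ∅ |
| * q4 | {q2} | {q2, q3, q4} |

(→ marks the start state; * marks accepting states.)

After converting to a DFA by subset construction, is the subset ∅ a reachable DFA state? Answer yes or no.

Start state of the DFA: {q0}.
{q0} --x--> {q3}  [new]
{q0} --y--> {q0, q2}  [new]
{q3} --x--> ∅  [new]
{q3} --y--> ∅  [seen]
{q0, q2} --x--> {q3}  [seen]
{q0, q2} --y--> {q0, q2, q3}  [new]
∅ --x--> ∅  [seen]
∅ --y--> ∅  [seen]
{q0, q2, q3} --x--> {q3}  [seen]
{q0, q2, q3} --y--> {q0, q2, q3}  [seen]
Reachable DFA states: {q0}, {q3}, {q0, q2}, ∅, {q0, q2, q3}.
∅ is among them.

yes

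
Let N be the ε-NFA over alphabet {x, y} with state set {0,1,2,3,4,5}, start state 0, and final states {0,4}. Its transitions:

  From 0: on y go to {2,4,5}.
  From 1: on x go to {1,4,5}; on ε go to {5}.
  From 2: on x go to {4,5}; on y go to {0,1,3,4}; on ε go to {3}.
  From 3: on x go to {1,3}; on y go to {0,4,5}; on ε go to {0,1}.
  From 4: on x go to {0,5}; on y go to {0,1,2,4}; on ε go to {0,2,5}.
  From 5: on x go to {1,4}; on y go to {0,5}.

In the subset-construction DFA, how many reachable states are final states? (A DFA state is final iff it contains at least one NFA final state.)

2

Start state of the DFA: {0} (ε-closure of the NFA start).
{0} --x--> ∅  [new]
{0} --y--> {0,1,2,3,4,5}  [new]
∅ --x--> ∅  [seen]
∅ --y--> ∅  [seen]
{0,1,2,3,4,5} --x--> {0,1,2,3,4,5}  [seen]
{0,1,2,3,4,5} --y--> {0,1,2,3,4,5}  [seen]
Reachable DFA states: {0}, ∅, {0,1,2,3,4,5}.
Accepting DFA states (contain an NFA accepting state): {0}, {0,1,2,3,4,5}.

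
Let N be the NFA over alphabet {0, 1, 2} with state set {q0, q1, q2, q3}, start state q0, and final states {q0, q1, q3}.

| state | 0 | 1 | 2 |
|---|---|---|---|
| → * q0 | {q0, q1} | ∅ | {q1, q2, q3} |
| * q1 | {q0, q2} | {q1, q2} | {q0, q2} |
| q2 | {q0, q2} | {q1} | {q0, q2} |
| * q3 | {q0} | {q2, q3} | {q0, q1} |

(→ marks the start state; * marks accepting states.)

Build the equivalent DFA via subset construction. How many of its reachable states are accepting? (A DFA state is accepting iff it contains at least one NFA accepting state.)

Start state of the DFA: {q0}.
{q0} --0--> {q0, q1}  [new]
{q0} --1--> ∅  [new]
{q0} --2--> {q1, q2, q3}  [new]
{q0, q1} --0--> {q0, q1, q2}  [new]
{q0, q1} --1--> {q1, q2}  [new]
{q0, q1} --2--> {q0, q1, q2, q3}  [new]
∅ --0--> ∅  [seen]
∅ --1--> ∅  [seen]
∅ --2--> ∅  [seen]
{q1, q2, q3} --0--> {q0, q2}  [new]
{q1, q2, q3} --1--> {q1, q2, q3}  [seen]
{q1, q2, q3} --2--> {q0, q1, q2}  [seen]
{q0, q1, q2} --0--> {q0, q1, q2}  [seen]
{q0, q1, q2} --1--> {q1, q2}  [seen]
{q0, q1, q2} --2--> {q0, q1, q2, q3}  [seen]
{q1, q2} --0--> {q0, q2}  [seen]
{q1, q2} --1--> {q1, q2}  [seen]
{q1, q2} --2--> {q0, q2}  [seen]
{q0, q1, q2, q3} --0--> {q0, q1, q2}  [seen]
{q0, q1, q2, q3} --1--> {q1, q2, q3}  [seen]
{q0, q1, q2, q3} --2--> {q0, q1, q2, q3}  [seen]
{q0, q2} --0--> {q0, q1, q2}  [seen]
{q0, q2} --1--> {q1}  [new]
{q0, q2} --2--> {q0, q1, q2, q3}  [seen]
{q1} --0--> {q0, q2}  [seen]
{q1} --1--> {q1, q2}  [seen]
{q1} --2--> {q0, q2}  [seen]
Reachable DFA states: {q0}, {q0, q1}, ∅, {q1, q2, q3}, {q0, q1, q2}, {q1, q2}, {q0, q1, q2, q3}, {q0, q2}, {q1}.
Accepting DFA states (contain an NFA accepting state): {q0}, {q0, q1}, {q1, q2, q3}, {q0, q1, q2}, {q1, q2}, {q0, q1, q2, q3}, {q0, q2}, {q1}.

8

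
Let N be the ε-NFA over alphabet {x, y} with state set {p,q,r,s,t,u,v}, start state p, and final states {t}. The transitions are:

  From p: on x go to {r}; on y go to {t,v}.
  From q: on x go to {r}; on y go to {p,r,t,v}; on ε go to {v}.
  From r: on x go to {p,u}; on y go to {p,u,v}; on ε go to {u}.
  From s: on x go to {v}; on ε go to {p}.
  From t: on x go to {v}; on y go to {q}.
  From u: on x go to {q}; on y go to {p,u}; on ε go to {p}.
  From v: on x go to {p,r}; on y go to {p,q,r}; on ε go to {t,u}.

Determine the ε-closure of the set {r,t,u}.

{p,r,t,u}

Begin with {r,t,u}.
u →ε {p}; add p.
ε-closure = {p,r,t,u}.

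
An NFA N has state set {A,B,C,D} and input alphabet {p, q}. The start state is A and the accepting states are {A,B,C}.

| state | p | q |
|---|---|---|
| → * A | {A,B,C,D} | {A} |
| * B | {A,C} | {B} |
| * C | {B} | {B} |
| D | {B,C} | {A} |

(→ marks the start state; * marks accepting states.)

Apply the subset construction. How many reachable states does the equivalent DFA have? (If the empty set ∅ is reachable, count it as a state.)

3

Start state of the DFA: {A}.
{A} --p--> {A,B,C,D}  [new]
{A} --q--> {A}  [seen]
{A,B,C,D} --p--> {A,B,C,D}  [seen]
{A,B,C,D} --q--> {A,B}  [new]
{A,B} --p--> {A,B,C,D}  [seen]
{A,B} --q--> {A,B}  [seen]
Reachable DFA states: {A}, {A,B,C,D}, {A,B}.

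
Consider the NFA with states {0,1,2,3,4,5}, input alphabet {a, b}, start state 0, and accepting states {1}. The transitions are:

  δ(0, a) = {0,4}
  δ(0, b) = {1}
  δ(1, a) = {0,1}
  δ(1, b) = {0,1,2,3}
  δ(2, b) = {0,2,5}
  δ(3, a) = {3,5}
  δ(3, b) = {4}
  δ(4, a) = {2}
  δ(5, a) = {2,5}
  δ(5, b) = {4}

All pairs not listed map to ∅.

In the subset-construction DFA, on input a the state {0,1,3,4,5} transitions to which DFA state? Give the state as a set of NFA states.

{0,1,2,3,4,5}

δ(0,a) = {0,4}; δ(1,a) = {0,1}; δ(3,a) = {3,5}; δ(4,a) = {2}; δ(5,a) = {2,5}.
Union: {0,1,2,3,4,5}.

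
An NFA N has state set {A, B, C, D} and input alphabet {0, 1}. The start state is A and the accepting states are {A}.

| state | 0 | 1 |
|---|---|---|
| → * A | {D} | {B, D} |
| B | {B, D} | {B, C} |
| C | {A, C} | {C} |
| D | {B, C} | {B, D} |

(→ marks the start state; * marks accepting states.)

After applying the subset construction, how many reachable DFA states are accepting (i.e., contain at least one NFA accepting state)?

Start state of the DFA: {A}.
{A} --0--> {D}  [new]
{A} --1--> {B, D}  [new]
{D} --0--> {B, C}  [new]
{D} --1--> {B, D}  [seen]
{B, D} --0--> {B, C, D}  [new]
{B, D} --1--> {B, C, D}  [seen]
{B, C} --0--> {A, B, C, D}  [new]
{B, C} --1--> {B, C}  [seen]
{B, C, D} --0--> {A, B, C, D}  [seen]
{B, C, D} --1--> {B, C, D}  [seen]
{A, B, C, D} --0--> {A, B, C, D}  [seen]
{A, B, C, D} --1--> {B, C, D}  [seen]
Reachable DFA states: {A}, {D}, {B, D}, {B, C}, {B, C, D}, {A, B, C, D}.
Accepting DFA states (contain an NFA accepting state): {A}, {A, B, C, D}.

2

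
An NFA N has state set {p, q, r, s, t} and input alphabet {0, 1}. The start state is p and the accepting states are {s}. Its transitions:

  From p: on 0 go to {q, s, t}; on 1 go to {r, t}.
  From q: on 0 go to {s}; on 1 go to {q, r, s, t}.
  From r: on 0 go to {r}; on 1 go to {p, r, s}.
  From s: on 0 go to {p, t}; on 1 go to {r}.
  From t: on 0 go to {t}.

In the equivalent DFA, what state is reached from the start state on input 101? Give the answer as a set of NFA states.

Start: {p}.
δ(p,1) = {r, t}.
Union: {r, t}.
After 1: {r, t}.
δ(r,0) = {r}; δ(t,0) = {t}.
Union: {r, t}.
After 0: {r, t}.
δ(r,1) = {p, r, s}; δ(t,1) = ∅.
Union: {p, r, s}.
After 1: {p, r, s}.

{p, r, s}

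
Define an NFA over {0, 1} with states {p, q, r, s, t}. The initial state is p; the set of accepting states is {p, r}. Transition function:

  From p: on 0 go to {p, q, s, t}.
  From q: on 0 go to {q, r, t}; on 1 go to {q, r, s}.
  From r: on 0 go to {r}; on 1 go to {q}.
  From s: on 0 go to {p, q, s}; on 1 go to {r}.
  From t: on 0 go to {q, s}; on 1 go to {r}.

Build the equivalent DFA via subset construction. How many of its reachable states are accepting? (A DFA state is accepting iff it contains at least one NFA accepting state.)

Start state of the DFA: {p}.
{p} --0--> {p, q, s, t}  [new]
{p} --1--> ∅  [new]
{p, q, s, t} --0--> {p, q, r, s, t}  [new]
{p, q, s, t} --1--> {q, r, s}  [new]
∅ --0--> ∅  [seen]
∅ --1--> ∅  [seen]
{p, q, r, s, t} --0--> {p, q, r, s, t}  [seen]
{p, q, r, s, t} --1--> {q, r, s}  [seen]
{q, r, s} --0--> {p, q, r, s, t}  [seen]
{q, r, s} --1--> {q, r, s}  [seen]
Reachable DFA states: {p}, {p, q, s, t}, ∅, {p, q, r, s, t}, {q, r, s}.
Accepting DFA states (contain an NFA accepting state): {p}, {p, q, s, t}, {p, q, r, s, t}, {q, r, s}.

4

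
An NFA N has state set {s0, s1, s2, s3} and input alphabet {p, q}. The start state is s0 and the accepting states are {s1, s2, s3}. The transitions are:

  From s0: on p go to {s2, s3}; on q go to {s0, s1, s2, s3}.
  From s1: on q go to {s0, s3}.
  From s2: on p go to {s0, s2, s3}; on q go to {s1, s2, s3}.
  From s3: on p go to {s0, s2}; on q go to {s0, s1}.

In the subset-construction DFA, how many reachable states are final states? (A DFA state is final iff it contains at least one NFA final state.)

3

Start state of the DFA: {s0}.
{s0} --p--> {s2, s3}  [new]
{s0} --q--> {s0, s1, s2, s3}  [new]
{s2, s3} --p--> {s0, s2, s3}  [new]
{s2, s3} --q--> {s0, s1, s2, s3}  [seen]
{s0, s1, s2, s3} --p--> {s0, s2, s3}  [seen]
{s0, s1, s2, s3} --q--> {s0, s1, s2, s3}  [seen]
{s0, s2, s3} --p--> {s0, s2, s3}  [seen]
{s0, s2, s3} --q--> {s0, s1, s2, s3}  [seen]
Reachable DFA states: {s0}, {s2, s3}, {s0, s1, s2, s3}, {s0, s2, s3}.
Accepting DFA states (contain an NFA accepting state): {s2, s3}, {s0, s1, s2, s3}, {s0, s2, s3}.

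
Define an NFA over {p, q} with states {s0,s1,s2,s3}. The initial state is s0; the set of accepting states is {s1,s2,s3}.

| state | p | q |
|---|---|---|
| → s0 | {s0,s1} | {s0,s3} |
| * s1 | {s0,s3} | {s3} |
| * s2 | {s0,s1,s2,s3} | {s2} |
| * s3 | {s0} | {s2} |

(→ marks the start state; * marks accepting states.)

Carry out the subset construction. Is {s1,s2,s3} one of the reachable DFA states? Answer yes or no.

no

Start state of the DFA: {s0}.
{s0} --p--> {s0,s1}  [new]
{s0} --q--> {s0,s3}  [new]
{s0,s1} --p--> {s0,s1,s3}  [new]
{s0,s1} --q--> {s0,s3}  [seen]
{s0,s3} --p--> {s0,s1}  [seen]
{s0,s3} --q--> {s0,s2,s3}  [new]
{s0,s1,s3} --p--> {s0,s1,s3}  [seen]
{s0,s1,s3} --q--> {s0,s2,s3}  [seen]
{s0,s2,s3} --p--> {s0,s1,s2,s3}  [new]
{s0,s2,s3} --q--> {s0,s2,s3}  [seen]
{s0,s1,s2,s3} --p--> {s0,s1,s2,s3}  [seen]
{s0,s1,s2,s3} --q--> {s0,s2,s3}  [seen]
Reachable DFA states: {s0}, {s0,s1}, {s0,s3}, {s0,s1,s3}, {s0,s2,s3}, {s0,s1,s2,s3}.
{s1,s2,s3} is not among them.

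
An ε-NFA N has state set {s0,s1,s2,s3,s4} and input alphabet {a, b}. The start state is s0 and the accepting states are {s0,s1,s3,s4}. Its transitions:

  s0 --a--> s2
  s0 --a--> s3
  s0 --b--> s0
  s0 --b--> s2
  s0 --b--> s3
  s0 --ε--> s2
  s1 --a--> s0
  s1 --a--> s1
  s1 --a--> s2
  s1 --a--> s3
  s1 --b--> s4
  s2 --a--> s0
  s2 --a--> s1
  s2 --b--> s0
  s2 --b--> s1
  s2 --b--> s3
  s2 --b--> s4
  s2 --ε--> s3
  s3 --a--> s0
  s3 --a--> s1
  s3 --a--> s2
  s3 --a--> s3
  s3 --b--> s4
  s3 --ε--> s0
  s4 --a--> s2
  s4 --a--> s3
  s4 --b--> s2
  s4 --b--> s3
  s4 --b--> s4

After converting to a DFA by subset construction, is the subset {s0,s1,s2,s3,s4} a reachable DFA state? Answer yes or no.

yes

Start state of the DFA: {s0,s2,s3} (ε-closure of the NFA start).
{s0,s2,s3} --a--> {s0,s1,s2,s3}  [new]
{s0,s2,s3} --b--> {s0,s1,s2,s3,s4}  [new]
{s0,s1,s2,s3} --a--> {s0,s1,s2,s3}  [seen]
{s0,s1,s2,s3} --b--> {s0,s1,s2,s3,s4}  [seen]
{s0,s1,s2,s3,s4} --a--> {s0,s1,s2,s3}  [seen]
{s0,s1,s2,s3,s4} --b--> {s0,s1,s2,s3,s4}  [seen]
Reachable DFA states: {s0,s2,s3}, {s0,s1,s2,s3}, {s0,s1,s2,s3,s4}.
{s0,s1,s2,s3,s4} is among them.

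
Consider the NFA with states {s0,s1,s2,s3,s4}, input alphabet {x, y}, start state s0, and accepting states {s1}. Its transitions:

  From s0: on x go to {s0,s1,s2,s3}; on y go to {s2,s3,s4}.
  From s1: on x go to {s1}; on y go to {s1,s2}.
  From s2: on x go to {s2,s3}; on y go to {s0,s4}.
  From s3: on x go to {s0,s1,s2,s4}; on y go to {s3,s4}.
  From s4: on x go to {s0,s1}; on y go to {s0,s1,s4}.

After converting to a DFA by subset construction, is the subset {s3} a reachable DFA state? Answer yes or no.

no

Start state of the DFA: {s0}.
{s0} --x--> {s0,s1,s2,s3}  [new]
{s0} --y--> {s2,s3,s4}  [new]
{s0,s1,s2,s3} --x--> {s0,s1,s2,s3,s4}  [new]
{s0,s1,s2,s3} --y--> {s0,s1,s2,s3,s4}  [seen]
{s2,s3,s4} --x--> {s0,s1,s2,s3,s4}  [seen]
{s2,s3,s4} --y--> {s0,s1,s3,s4}  [new]
{s0,s1,s2,s3,s4} --x--> {s0,s1,s2,s3,s4}  [seen]
{s0,s1,s2,s3,s4} --y--> {s0,s1,s2,s3,s4}  [seen]
{s0,s1,s3,s4} --x--> {s0,s1,s2,s3,s4}  [seen]
{s0,s1,s3,s4} --y--> {s0,s1,s2,s3,s4}  [seen]
Reachable DFA states: {s0}, {s0,s1,s2,s3}, {s2,s3,s4}, {s0,s1,s2,s3,s4}, {s0,s1,s3,s4}.
{s3} is not among them.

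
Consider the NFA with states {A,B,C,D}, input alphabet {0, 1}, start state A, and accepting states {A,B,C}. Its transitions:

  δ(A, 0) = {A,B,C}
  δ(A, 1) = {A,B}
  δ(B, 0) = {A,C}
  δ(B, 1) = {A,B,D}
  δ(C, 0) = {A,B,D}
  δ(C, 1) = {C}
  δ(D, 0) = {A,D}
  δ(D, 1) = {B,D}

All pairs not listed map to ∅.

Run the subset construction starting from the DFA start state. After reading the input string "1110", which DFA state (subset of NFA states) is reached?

{A,B,C,D}

Start: {A}.
δ(A,1) = {A,B}.
Union: {A,B}.
After 1: {A,B}.
δ(A,1) = {A,B}; δ(B,1) = {A,B,D}.
Union: {A,B,D}.
After 1: {A,B,D}.
δ(A,1) = {A,B}; δ(B,1) = {A,B,D}; δ(D,1) = {B,D}.
Union: {A,B,D}.
After 1: {A,B,D}.
δ(A,0) = {A,B,C}; δ(B,0) = {A,C}; δ(D,0) = {A,D}.
Union: {A,B,C,D}.
After 0: {A,B,C,D}.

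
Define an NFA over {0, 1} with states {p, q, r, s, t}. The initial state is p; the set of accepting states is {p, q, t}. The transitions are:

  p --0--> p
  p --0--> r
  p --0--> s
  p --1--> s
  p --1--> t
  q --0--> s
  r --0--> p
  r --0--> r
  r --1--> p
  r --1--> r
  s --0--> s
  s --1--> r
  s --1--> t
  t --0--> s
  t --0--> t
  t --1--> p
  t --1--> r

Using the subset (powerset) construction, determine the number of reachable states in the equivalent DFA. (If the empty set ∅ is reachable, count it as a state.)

Start state of the DFA: {p}.
{p} --0--> {p, r, s}  [new]
{p} --1--> {s, t}  [new]
{p, r, s} --0--> {p, r, s}  [seen]
{p, r, s} --1--> {p, r, s, t}  [new]
{s, t} --0--> {s, t}  [seen]
{s, t} --1--> {p, r, t}  [new]
{p, r, s, t} --0--> {p, r, s, t}  [seen]
{p, r, s, t} --1--> {p, r, s, t}  [seen]
{p, r, t} --0--> {p, r, s, t}  [seen]
{p, r, t} --1--> {p, r, s, t}  [seen]
Reachable DFA states: {p}, {p, r, s}, {s, t}, {p, r, s, t}, {p, r, t}.

5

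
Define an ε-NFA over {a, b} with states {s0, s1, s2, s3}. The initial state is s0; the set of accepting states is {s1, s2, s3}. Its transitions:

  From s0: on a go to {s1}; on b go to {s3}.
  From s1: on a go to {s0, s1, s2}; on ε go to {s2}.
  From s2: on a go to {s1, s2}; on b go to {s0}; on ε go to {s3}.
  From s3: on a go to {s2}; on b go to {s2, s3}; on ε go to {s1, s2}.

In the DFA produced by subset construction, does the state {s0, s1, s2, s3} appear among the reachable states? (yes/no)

yes

Start state of the DFA: {s0} (ε-closure of the NFA start).
{s0} --a--> {s1, s2, s3}  [new]
{s0} --b--> {s1, s2, s3}  [seen]
{s1, s2, s3} --a--> {s0, s1, s2, s3}  [new]
{s1, s2, s3} --b--> {s0, s1, s2, s3}  [seen]
{s0, s1, s2, s3} --a--> {s0, s1, s2, s3}  [seen]
{s0, s1, s2, s3} --b--> {s0, s1, s2, s3}  [seen]
Reachable DFA states: {s0}, {s1, s2, s3}, {s0, s1, s2, s3}.
{s0, s1, s2, s3} is among them.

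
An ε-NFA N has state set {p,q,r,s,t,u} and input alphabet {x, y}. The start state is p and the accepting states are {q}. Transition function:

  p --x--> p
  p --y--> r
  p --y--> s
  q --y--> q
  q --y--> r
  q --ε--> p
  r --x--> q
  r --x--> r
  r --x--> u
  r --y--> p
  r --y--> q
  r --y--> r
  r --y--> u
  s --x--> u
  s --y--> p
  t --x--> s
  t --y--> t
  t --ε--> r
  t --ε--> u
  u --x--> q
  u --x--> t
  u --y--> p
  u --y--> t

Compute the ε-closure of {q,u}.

Begin with {q,u}.
q →ε {p}; add p.
ε-closure = {p,q,u}.

{p,q,u}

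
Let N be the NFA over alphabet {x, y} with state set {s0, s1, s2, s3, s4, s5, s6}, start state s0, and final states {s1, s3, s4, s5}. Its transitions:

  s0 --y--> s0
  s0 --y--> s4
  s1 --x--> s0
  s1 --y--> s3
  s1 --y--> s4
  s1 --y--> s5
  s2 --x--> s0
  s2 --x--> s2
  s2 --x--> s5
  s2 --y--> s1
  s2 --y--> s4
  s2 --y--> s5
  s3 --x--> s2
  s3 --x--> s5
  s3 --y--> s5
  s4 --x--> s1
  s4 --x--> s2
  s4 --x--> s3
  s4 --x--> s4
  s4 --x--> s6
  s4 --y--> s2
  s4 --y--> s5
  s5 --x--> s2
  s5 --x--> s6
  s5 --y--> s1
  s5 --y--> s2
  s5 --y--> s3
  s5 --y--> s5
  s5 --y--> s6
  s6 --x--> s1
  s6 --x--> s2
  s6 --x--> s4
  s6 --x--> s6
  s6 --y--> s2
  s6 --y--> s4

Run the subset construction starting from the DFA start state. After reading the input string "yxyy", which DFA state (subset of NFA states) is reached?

Start: {s0}.
δ(s0,y) = {s0, s4}.
Union: {s0, s4}.
After y: {s0, s4}.
δ(s0,x) = ∅; δ(s4,x) = {s1, s2, s3, s4, s6}.
Union: {s1, s2, s3, s4, s6}.
After x: {s1, s2, s3, s4, s6}.
δ(s1,y) = {s3, s4, s5}; δ(s2,y) = {s1, s4, s5}; δ(s3,y) = {s5}; δ(s4,y) = {s2, s5}; δ(s6,y) = {s2, s4}.
Union: {s1, s2, s3, s4, s5}.
After y: {s1, s2, s3, s4, s5}.
δ(s1,y) = {s3, s4, s5}; δ(s2,y) = {s1, s4, s5}; δ(s3,y) = {s5}; δ(s4,y) = {s2, s5}; δ(s5,y) = {s1, s2, s3, s5, s6}.
Union: {s1, s2, s3, s4, s5, s6}.
After y: {s1, s2, s3, s4, s5, s6}.

{s1, s2, s3, s4, s5, s6}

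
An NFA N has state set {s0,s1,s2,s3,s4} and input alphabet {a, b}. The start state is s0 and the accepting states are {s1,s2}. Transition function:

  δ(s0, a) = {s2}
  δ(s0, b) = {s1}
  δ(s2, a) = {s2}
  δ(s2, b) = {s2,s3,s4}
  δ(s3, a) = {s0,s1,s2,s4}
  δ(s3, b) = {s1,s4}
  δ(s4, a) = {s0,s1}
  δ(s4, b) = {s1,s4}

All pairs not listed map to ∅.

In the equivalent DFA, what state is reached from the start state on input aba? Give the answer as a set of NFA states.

Start: {s0}.
δ(s0,a) = {s2}.
Union: {s2}.
After a: {s2}.
δ(s2,b) = {s2,s3,s4}.
Union: {s2,s3,s4}.
After b: {s2,s3,s4}.
δ(s2,a) = {s2}; δ(s3,a) = {s0,s1,s2,s4}; δ(s4,a) = {s0,s1}.
Union: {s0,s1,s2,s4}.
After a: {s0,s1,s2,s4}.

{s0,s1,s2,s4}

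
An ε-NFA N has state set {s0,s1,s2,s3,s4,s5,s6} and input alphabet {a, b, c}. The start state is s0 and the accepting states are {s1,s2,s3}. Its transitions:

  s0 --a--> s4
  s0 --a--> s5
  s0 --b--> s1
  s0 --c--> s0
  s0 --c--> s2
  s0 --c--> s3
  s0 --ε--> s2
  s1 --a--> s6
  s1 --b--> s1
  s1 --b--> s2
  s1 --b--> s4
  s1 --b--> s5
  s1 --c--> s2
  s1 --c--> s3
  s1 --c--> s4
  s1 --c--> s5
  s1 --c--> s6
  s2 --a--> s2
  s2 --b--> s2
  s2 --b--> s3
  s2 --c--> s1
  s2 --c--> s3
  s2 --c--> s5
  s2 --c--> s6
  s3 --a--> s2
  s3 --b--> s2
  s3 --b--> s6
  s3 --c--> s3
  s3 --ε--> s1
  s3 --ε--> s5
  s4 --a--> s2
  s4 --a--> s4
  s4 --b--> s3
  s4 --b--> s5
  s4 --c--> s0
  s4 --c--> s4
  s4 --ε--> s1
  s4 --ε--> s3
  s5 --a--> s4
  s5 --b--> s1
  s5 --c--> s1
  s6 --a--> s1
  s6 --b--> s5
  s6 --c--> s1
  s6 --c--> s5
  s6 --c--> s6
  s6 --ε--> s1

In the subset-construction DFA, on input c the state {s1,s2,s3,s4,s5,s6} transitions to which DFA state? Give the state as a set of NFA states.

δ(s1,c) = {s2,s3,s4,s5,s6}; δ(s2,c) = {s1,s3,s5,s6}; δ(s3,c) = {s3}; δ(s4,c) = {s0,s4}; δ(s5,c) = {s1}; δ(s6,c) = {s1,s5,s6}.
Union: {s0,s1,s2,s3,s4,s5,s6}.

{s0,s1,s2,s3,s4,s5,s6}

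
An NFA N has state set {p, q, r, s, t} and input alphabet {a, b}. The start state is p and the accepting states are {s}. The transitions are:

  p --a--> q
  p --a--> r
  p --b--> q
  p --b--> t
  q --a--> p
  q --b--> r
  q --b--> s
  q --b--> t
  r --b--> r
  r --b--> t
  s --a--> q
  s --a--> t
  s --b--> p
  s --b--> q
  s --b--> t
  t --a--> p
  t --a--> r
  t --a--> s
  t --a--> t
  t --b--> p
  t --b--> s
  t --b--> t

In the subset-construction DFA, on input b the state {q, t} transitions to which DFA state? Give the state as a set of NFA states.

δ(q,b) = {r, s, t}; δ(t,b) = {p, s, t}.
Union: {p, r, s, t}.

{p, r, s, t}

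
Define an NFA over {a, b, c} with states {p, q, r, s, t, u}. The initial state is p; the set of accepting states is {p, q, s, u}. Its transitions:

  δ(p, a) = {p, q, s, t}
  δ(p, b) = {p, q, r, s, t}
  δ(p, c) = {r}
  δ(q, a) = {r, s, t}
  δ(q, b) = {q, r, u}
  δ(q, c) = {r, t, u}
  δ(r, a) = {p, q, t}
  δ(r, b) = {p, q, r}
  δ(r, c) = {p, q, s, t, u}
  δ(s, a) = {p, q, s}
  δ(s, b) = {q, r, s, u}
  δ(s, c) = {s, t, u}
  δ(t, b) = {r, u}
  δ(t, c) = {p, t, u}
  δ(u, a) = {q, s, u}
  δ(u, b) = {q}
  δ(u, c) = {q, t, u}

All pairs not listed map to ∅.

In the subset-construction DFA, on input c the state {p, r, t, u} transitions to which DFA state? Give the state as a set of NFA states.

δ(p,c) = {r}; δ(r,c) = {p, q, s, t, u}; δ(t,c) = {p, t, u}; δ(u,c) = {q, t, u}.
Union: {p, q, r, s, t, u}.

{p, q, r, s, t, u}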